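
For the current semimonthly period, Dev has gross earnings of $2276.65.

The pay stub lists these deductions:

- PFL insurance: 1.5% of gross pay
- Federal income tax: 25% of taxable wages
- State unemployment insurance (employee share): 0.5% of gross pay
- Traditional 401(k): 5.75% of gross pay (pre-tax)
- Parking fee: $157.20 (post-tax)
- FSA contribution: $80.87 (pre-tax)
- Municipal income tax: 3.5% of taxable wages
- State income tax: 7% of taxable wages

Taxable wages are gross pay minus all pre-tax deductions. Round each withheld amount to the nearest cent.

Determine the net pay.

$1129.11

Traditional 401(k): $2276.65 × 0.0575 = $130.91
FSA contribution: $80.87
Pre-tax total = $130.91 + $80.87 = $211.78
Taxable wages = $2276.65 − $211.78 = $2064.87
State income tax: $2064.87 × 0.07 = $144.54
Municipal income tax: $2064.87 × 0.035 = $72.27
Federal income tax: $2064.87 × 0.25 = $516.22
State unemployment insurance (employee share): $2276.65 × 0.005 = $11.38
PFL insurance: $2276.65 × 0.015 = $34.15
Parking fee: $157.20
Total deductions = $130.91 + $80.87 + $144.54 + $72.27 + $516.22 + $11.38 + $34.15 + $157.20 = $1147.54
Net pay = $2276.65 − $1147.54 = $1129.11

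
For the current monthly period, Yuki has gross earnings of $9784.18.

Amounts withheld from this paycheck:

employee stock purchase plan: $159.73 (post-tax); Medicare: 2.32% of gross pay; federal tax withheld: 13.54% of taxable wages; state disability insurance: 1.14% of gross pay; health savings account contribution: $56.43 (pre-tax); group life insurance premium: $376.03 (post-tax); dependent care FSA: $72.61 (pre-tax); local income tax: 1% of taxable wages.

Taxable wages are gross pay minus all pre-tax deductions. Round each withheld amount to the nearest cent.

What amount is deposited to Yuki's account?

Health savings account contribution: $56.43
Dependent care FSA: $72.61
Pre-tax total = $56.43 + $72.61 = $129.04
Taxable wages = $9784.18 − $129.04 = $9655.14
Local income tax: $9655.14 × 0.01 = $96.55
Federal tax withheld: $9655.14 × 0.1354 = $1307.31
Medicare: $9784.18 × 0.0232 = $226.99
State disability insurance: $9784.18 × 0.0114 = $111.54
Group life insurance premium: $376.03
Employee stock purchase plan: $159.73
Total deductions = $56.43 + $72.61 + $96.55 + $1307.31 + $226.99 + $111.54 + $376.03 + $159.73 = $2407.19
Net pay = $9784.18 − $2407.19 = $7376.99

$7376.99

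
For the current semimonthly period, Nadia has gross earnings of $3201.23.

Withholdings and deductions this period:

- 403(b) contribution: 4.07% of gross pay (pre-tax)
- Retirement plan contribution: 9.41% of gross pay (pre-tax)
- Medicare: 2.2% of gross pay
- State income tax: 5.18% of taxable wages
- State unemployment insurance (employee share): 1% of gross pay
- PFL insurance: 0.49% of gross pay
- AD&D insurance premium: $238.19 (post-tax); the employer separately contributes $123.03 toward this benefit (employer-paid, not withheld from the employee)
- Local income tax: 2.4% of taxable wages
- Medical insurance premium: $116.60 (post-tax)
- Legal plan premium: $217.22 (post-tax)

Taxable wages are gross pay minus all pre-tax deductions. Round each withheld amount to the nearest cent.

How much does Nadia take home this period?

Retirement plan contribution: $3201.23 × 0.0941 = $301.24
403(b) contribution: $3201.23 × 0.0407 = $130.29
Pre-tax total = $301.24 + $130.29 = $431.53
Taxable wages = $3201.23 − $431.53 = $2769.70
State income tax: $2769.70 × 0.0518 = $143.47
Local income tax: $2769.70 × 0.024 = $66.47
PFL insurance: $3201.23 × 0.0049 = $15.69
Medicare: $3201.23 × 0.022 = $70.43
State unemployment insurance (employee share): $3201.23 × 0.01 = $32.01
Medical insurance premium: $116.60
AD&D insurance premium: $238.19
Legal plan premium: $217.22
(Employer's $123.03 toward AD&D insurance premium is not withheld from the employee.)
Total deductions = $301.24 + $130.29 + $143.47 + $66.47 + $15.69 + $70.43 + $32.01 + $116.60 + $238.19 + $217.22 = $1331.61
Net pay = $3201.23 − $1331.61 = $1869.62

$1869.62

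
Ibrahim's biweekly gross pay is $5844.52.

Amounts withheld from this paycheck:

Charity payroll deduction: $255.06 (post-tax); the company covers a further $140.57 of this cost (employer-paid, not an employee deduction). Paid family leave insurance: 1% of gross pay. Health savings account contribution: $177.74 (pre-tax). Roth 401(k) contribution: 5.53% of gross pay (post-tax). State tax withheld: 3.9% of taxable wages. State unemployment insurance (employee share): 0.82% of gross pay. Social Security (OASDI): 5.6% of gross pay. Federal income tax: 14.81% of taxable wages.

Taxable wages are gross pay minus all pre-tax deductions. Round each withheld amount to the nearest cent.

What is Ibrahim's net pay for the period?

$3594.60

Health savings account contribution: $177.74
Taxable wages = $5844.52 − $177.74 = $5666.78
State tax withheld: $5666.78 × 0.039 = $221.00
Federal income tax: $5666.78 × 0.1481 = $839.25
State unemployment insurance (employee share): $5844.52 × 0.0082 = $47.93
Paid family leave insurance: $5844.52 × 0.01 = $58.45
Social Security (OASDI): $5844.52 × 0.056 = $327.29
Roth 401(k) contribution: $5844.52 × 0.0553 = $323.20
Charity payroll deduction: $255.06
(Employer's $140.57 toward charity payroll deduction is not withheld from the employee.)
Total deductions = $177.74 + $221.00 + $839.25 + $47.93 + $58.45 + $327.29 + $323.20 + $255.06 = $2249.92
Net pay = $5844.52 − $2249.92 = $3594.60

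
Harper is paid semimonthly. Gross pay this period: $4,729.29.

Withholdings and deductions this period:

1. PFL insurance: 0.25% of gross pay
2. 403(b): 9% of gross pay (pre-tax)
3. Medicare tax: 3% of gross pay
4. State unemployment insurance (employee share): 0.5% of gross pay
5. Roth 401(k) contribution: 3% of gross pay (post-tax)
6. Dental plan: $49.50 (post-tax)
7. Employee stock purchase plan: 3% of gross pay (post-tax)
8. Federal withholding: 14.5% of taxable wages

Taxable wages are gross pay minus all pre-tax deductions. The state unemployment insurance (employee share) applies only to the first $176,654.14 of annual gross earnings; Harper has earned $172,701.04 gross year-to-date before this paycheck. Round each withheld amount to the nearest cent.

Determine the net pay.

$3,172.89

403(b): $4,729.29 × 0.09 = $425.64
Taxable wages = $4,729.29 − $425.64 = $4,303.65
Federal withholding: $4,303.65 × 0.145 = $624.03
PFL insurance: $4,729.29 × 0.0025 = $11.82
State unemployment insurance (employee share): only $176,654.14 − $172,701.04 = $3,953.10 of this check is subject → $3,953.10 × 0.005 = $19.77
Medicare tax: $4,729.29 × 0.03 = $141.88
Employee stock purchase plan: $4,729.29 × 0.03 = $141.88
Roth 401(k) contribution: $4,729.29 × 0.03 = $141.88
Dental plan: $49.50
Total deductions = $425.64 + $624.03 + $11.82 + $19.77 + $141.88 + $141.88 + $141.88 + $49.50 = $1,556.40
Net pay = $4,729.29 − $1,556.40 = $3,172.89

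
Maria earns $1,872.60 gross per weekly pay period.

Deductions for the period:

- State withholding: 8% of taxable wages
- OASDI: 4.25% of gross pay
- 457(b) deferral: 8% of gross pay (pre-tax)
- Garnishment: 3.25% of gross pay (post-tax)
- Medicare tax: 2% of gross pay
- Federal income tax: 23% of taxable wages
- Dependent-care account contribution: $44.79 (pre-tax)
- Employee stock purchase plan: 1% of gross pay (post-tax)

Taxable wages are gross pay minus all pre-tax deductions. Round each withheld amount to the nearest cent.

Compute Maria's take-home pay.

Dependent-care account contribution: $44.79
457(b) deferral: $1,872.60 × 0.08 = $149.81
Pre-tax total = $44.79 + $149.81 = $194.60
Taxable wages = $1,872.60 − $194.60 = $1,678.00
Federal income tax: $1,678.00 × 0.23 = $385.94
State withholding: $1,678.00 × 0.08 = $134.24
Medicare tax: $1,872.60 × 0.02 = $37.45
OASDI: $1,872.60 × 0.0425 = $79.59
Employee stock purchase plan: $1,872.60 × 0.01 = $18.73
Garnishment: $1,872.60 × 0.0325 = $60.86
Total deductions = $44.79 + $149.81 + $385.94 + $134.24 + $37.45 + $79.59 + $18.73 + $60.86 = $911.41
Net pay = $1,872.60 − $911.41 = $961.19

$961.19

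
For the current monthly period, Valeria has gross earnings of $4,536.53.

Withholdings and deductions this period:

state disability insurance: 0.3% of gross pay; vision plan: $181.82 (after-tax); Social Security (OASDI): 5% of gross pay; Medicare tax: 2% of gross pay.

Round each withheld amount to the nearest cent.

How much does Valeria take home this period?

State disability insurance: $4,536.53 × 0.003 = $13.61
Medicare tax: $4,536.53 × 0.02 = $90.73
Social Security (OASDI): $4,536.53 × 0.05 = $226.83
Vision plan: $181.82
Total deductions = $13.61 + $90.73 + $226.83 + $181.82 = $512.99
Net pay = $4,536.53 − $512.99 = $4,023.54

$4,023.54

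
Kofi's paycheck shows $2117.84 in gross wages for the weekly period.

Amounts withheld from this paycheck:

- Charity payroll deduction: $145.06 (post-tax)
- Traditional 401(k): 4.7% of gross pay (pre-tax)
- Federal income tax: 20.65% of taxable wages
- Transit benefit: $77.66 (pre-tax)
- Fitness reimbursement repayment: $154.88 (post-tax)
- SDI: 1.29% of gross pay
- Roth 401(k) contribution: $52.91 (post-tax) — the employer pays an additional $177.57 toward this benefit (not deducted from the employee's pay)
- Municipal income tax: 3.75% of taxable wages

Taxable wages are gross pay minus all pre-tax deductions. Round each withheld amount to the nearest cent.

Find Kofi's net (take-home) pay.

$1086.96

Traditional 401(k): $2117.84 × 0.047 = $99.54
Transit benefit: $77.66
Pre-tax total = $99.54 + $77.66 = $177.20
Taxable wages = $2117.84 − $177.20 = $1940.64
Federal income tax: $1940.64 × 0.2065 = $400.74
Municipal income tax: $1940.64 × 0.0375 = $72.77
SDI: $2117.84 × 0.0129 = $27.32
Roth 401(k) contribution: $52.91
Fitness reimbursement repayment: $154.88
Charity payroll deduction: $145.06
(Employer's $177.57 toward Roth 401(k) contribution is not withheld from the employee.)
Total deductions = $99.54 + $77.66 + $400.74 + $72.77 + $27.32 + $52.91 + $154.88 + $145.06 = $1030.88
Net pay = $2117.84 − $1030.88 = $1086.96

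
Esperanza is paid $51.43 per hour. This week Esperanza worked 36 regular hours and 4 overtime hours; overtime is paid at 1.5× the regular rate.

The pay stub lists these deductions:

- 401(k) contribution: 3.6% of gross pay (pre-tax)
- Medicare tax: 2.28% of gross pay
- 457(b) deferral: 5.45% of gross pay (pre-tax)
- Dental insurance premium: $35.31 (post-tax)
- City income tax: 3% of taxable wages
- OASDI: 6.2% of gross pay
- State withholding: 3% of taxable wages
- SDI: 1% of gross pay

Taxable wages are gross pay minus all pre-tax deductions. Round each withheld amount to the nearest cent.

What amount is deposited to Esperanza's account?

Regular pay: 36 × $51.43 = $1851.48
Overtime pay: 4 × $51.43 × 1.5 = $308.58
Gross pay = $1851.48 + $308.58 = $2160.06
457(b) deferral: $2160.06 × 0.0545 = $117.72
401(k) contribution: $2160.06 × 0.036 = $77.76
Pre-tax total = $117.72 + $77.76 = $195.48
Taxable wages = $2160.06 − $195.48 = $1964.58
State withholding: $1964.58 × 0.03 = $58.94
City income tax: $1964.58 × 0.03 = $58.94
SDI: $2160.06 × 0.01 = $21.60
Medicare tax: $2160.06 × 0.0228 = $49.25
OASDI: $2160.06 × 0.062 = $133.92
Dental insurance premium: $35.31
Total deductions = $117.72 + $77.76 + $58.94 + $58.94 + $21.60 + $49.25 + $133.92 + $35.31 = $553.44
Net pay = $2160.06 − $553.44 = $1606.62

$1606.62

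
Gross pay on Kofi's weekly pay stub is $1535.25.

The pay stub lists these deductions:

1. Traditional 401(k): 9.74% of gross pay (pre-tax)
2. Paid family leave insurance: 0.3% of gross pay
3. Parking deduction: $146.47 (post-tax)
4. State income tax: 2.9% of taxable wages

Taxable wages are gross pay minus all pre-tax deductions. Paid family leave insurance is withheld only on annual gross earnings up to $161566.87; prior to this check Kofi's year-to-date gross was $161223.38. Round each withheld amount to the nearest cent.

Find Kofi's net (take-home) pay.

Traditional 401(k): $1535.25 × 0.0974 = $149.53
Taxable wages = $1535.25 − $149.53 = $1385.72
State income tax: $1385.72 × 0.029 = $40.19
Paid family leave insurance: only $161566.87 − $161223.38 = $343.49 of this check is subject → $343.49 × 0.003 = $1.03
Parking deduction: $146.47
Total deductions = $149.53 + $40.19 + $1.03 + $146.47 = $337.22
Net pay = $1535.25 − $337.22 = $1198.03

$1198.03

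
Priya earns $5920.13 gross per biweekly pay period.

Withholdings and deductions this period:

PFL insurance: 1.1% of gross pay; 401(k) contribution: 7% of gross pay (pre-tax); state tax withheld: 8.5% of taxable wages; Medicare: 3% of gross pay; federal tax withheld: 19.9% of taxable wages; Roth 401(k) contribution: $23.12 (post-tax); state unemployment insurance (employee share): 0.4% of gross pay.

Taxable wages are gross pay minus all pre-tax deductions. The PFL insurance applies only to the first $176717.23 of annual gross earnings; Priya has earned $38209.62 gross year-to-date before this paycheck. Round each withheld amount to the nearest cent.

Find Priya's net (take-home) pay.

$3652.57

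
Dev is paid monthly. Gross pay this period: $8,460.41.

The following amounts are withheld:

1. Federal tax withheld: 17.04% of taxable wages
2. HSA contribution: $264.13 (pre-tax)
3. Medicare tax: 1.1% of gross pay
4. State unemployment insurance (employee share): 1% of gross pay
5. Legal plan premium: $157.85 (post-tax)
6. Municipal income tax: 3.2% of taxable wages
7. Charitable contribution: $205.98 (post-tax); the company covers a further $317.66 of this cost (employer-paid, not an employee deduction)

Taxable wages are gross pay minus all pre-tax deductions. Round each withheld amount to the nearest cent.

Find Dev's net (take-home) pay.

HSA contribution: $264.13
Taxable wages = $8,460.41 − $264.13 = $8,196.28
Municipal income tax: $8,196.28 × 0.032 = $262.28
Federal tax withheld: $8,196.28 × 0.1704 = $1,396.65
State unemployment insurance (employee share): $8,460.41 × 0.01 = $84.60
Medicare tax: $8,460.41 × 0.011 = $93.06
Charitable contribution: $205.98
Legal plan premium: $157.85
(Employer's $317.66 toward charitable contribution is not withheld from the employee.)
Total deductions = $264.13 + $262.28 + $1,396.65 + $84.60 + $93.06 + $205.98 + $157.85 = $2,464.55
Net pay = $8,460.41 − $2,464.55 = $5,995.86

$5,995.86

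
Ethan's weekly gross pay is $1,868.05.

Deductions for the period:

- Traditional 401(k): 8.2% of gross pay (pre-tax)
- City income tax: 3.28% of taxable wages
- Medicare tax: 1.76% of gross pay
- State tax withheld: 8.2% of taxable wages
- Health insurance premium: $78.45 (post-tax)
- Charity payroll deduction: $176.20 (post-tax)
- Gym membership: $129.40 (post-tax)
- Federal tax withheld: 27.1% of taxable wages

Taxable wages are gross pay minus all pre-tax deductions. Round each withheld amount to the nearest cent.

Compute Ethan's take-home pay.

Traditional 401(k): $1,868.05 × 0.082 = $153.18
Taxable wages = $1,868.05 − $153.18 = $1,714.87
State tax withheld: $1,714.87 × 0.082 = $140.62
Federal tax withheld: $1,714.87 × 0.271 = $464.73
City income tax: $1,714.87 × 0.0328 = $56.25
Medicare tax: $1,868.05 × 0.0176 = $32.88
Health insurance premium: $78.45
Charity payroll deduction: $176.20
Gym membership: $129.40
Total deductions = $153.18 + $140.62 + $464.73 + $56.25 + $32.88 + $78.45 + $176.20 + $129.40 = $1,231.71
Net pay = $1,868.05 − $1,231.71 = $636.34

$636.34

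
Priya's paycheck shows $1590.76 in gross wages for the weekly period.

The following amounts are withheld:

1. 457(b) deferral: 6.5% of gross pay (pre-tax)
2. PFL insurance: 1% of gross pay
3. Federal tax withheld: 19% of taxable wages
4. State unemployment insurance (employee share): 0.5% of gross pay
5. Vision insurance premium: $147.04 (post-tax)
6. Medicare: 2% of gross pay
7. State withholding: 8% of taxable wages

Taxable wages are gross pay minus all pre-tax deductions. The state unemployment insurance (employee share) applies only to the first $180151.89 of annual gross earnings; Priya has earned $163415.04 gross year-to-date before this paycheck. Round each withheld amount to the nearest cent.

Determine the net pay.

457(b) deferral: $1590.76 × 0.065 = $103.40
Taxable wages = $1590.76 − $103.40 = $1487.36
Federal tax withheld: $1487.36 × 0.19 = $282.60
State withholding: $1487.36 × 0.08 = $118.99
PFL insurance: $1590.76 × 0.01 = $15.91
Medicare: $1590.76 × 0.02 = $31.82
State unemployment insurance (employee share): cap not yet reached, full $1590.76 is subject → $1590.76 × 0.005 = $7.95
Vision insurance premium: $147.04
Total deductions = $103.40 + $282.60 + $118.99 + $15.91 + $31.82 + $7.95 + $147.04 = $707.71
Net pay = $1590.76 − $707.71 = $883.05

$883.05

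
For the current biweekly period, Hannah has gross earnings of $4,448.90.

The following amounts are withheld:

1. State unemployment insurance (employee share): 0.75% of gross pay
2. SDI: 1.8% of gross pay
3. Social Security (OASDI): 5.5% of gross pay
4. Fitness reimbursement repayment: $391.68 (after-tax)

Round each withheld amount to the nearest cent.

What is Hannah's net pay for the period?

$3,699.08

Social Security (OASDI): $4,448.90 × 0.055 = $244.69
State unemployment insurance (employee share): $4,448.90 × 0.0075 = $33.37
SDI: $4,448.90 × 0.018 = $80.08
Fitness reimbursement repayment: $391.68
Total deductions = $244.69 + $33.37 + $80.08 + $391.68 = $749.82
Net pay = $4,448.90 − $749.82 = $3,699.08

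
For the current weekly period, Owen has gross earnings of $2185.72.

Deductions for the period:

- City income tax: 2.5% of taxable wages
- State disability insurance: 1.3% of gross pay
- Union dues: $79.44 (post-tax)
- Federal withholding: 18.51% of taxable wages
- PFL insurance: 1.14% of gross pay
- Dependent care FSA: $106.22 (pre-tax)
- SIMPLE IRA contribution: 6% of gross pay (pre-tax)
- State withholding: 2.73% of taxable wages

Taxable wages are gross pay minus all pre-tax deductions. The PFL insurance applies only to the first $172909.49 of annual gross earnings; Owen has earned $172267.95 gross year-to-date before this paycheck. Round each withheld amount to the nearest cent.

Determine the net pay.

Dependent care FSA: $106.22
SIMPLE IRA contribution: $2185.72 × 0.06 = $131.14
Pre-tax total = $106.22 + $131.14 = $237.36
Taxable wages = $2185.72 − $237.36 = $1948.36
State withholding: $1948.36 × 0.0273 = $53.19
City income tax: $1948.36 × 0.025 = $48.71
Federal withholding: $1948.36 × 0.1851 = $360.64
State disability insurance: $2185.72 × 0.013 = $28.41
PFL insurance: only $172909.49 − $172267.95 = $641.54 of this check is subject → $641.54 × 0.0114 = $7.31
Union dues: $79.44
Total deductions = $106.22 + $131.14 + $53.19 + $48.71 + $360.64 + $28.41 + $7.31 + $79.44 = $815.06
Net pay = $2185.72 − $815.06 = $1370.66

$1370.66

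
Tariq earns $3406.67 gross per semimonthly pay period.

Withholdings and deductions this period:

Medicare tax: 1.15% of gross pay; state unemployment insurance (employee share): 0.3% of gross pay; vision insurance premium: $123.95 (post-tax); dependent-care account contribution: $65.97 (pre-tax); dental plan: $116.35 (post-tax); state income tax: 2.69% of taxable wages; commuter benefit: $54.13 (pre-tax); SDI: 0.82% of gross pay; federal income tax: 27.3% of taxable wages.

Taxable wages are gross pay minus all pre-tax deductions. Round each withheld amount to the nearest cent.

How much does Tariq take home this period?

$1983.30

Commuter benefit: $54.13
Dependent-care account contribution: $65.97
Pre-tax total = $54.13 + $65.97 = $120.10
Taxable wages = $3406.67 − $120.10 = $3286.57
State income tax: $3286.57 × 0.0269 = $88.41
Federal income tax: $3286.57 × 0.273 = $897.23
Medicare tax: $3406.67 × 0.0115 = $39.18
SDI: $3406.67 × 0.0082 = $27.93
State unemployment insurance (employee share): $3406.67 × 0.003 = $10.22
Dental plan: $116.35
Vision insurance premium: $123.95
Total deductions = $54.13 + $65.97 + $88.41 + $897.23 + $39.18 + $27.93 + $10.22 + $116.35 + $123.95 = $1423.37
Net pay = $3406.67 − $1423.37 = $1983.30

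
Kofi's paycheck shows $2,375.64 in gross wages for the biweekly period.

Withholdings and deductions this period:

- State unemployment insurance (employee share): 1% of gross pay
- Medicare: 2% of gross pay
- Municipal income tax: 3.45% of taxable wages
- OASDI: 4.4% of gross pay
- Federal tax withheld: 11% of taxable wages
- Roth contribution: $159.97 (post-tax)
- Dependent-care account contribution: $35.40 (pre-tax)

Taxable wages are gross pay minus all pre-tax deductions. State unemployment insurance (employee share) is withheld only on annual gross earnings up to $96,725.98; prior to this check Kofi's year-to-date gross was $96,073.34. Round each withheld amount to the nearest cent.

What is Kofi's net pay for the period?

Dependent-care account contribution: $35.40
Taxable wages = $2,375.64 − $35.40 = $2,340.24
Municipal income tax: $2,340.24 × 0.0345 = $80.74
Federal tax withheld: $2,340.24 × 0.11 = $257.43
Medicare: $2,375.64 × 0.02 = $47.51
State unemployment insurance (employee share): only $96,725.98 − $96,073.34 = $652.64 of this check is subject → $652.64 × 0.01 = $6.53
OASDI: $2,375.64 × 0.044 = $104.53
Roth contribution: $159.97
Total deductions = $35.40 + $80.74 + $257.43 + $47.51 + $6.53 + $104.53 + $159.97 = $692.11
Net pay = $2,375.64 − $692.11 = $1,683.53

$1,683.53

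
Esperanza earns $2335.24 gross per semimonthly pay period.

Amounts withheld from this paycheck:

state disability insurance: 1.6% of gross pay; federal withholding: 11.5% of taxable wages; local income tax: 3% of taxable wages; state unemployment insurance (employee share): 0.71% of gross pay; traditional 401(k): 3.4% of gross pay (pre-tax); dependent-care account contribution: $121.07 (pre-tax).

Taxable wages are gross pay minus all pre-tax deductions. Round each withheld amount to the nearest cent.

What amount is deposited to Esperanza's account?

Dependent-care account contribution: $121.07
Traditional 401(k): $2335.24 × 0.034 = $79.40
Pre-tax total = $121.07 + $79.40 = $200.47
Taxable wages = $2335.24 − $200.47 = $2134.77
Federal withholding: $2134.77 × 0.115 = $245.50
Local income tax: $2134.77 × 0.03 = $64.04
State unemployment insurance (employee share): $2335.24 × 0.0071 = $16.58
State disability insurance: $2335.24 × 0.016 = $37.36
Total deductions = $121.07 + $79.40 + $245.50 + $64.04 + $16.58 + $37.36 = $563.95
Net pay = $2335.24 − $563.95 = $1771.29

$1771.29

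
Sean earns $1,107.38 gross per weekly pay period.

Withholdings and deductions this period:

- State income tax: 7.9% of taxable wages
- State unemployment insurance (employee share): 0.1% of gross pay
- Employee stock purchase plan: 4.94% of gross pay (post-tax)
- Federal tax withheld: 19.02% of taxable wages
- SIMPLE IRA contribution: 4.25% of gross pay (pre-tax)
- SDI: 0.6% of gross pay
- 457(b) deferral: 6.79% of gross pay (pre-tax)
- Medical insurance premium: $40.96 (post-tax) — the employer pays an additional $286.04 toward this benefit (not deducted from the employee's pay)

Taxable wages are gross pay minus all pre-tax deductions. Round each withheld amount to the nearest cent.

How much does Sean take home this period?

$616.52

457(b) deferral: $1,107.38 × 0.0679 = $75.19
SIMPLE IRA contribution: $1,107.38 × 0.0425 = $47.06
Pre-tax total = $75.19 + $47.06 = $122.25
Taxable wages = $1,107.38 − $122.25 = $985.13
Federal tax withheld: $985.13 × 0.1902 = $187.37
State income tax: $985.13 × 0.079 = $77.83
State unemployment insurance (employee share): $1,107.38 × 0.001 = $1.11
SDI: $1,107.38 × 0.006 = $6.64
Employee stock purchase plan: $1,107.38 × 0.0494 = $54.70
Medical insurance premium: $40.96
(Employer's $286.04 toward medical insurance premium is not withheld from the employee.)
Total deductions = $75.19 + $47.06 + $187.37 + $77.83 + $1.11 + $6.64 + $54.70 + $40.96 = $490.86
Net pay = $1,107.38 − $490.86 = $616.52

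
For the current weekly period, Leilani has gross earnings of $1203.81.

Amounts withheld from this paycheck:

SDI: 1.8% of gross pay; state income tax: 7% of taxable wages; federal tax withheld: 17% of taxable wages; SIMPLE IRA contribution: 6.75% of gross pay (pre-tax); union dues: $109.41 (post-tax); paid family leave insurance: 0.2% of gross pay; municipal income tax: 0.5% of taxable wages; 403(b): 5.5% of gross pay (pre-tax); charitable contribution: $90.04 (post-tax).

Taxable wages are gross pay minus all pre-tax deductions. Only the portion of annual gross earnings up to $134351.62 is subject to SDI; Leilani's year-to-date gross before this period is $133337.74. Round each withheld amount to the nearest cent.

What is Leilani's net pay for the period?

$577.43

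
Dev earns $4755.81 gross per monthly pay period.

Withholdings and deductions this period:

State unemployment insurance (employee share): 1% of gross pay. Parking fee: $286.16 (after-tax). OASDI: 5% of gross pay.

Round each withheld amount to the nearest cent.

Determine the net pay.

OASDI: $4755.81 × 0.05 = $237.79
State unemployment insurance (employee share): $4755.81 × 0.01 = $47.56
Parking fee: $286.16
Total deductions = $237.79 + $47.56 + $286.16 = $571.51
Net pay = $4755.81 − $571.51 = $4184.30

$4184.30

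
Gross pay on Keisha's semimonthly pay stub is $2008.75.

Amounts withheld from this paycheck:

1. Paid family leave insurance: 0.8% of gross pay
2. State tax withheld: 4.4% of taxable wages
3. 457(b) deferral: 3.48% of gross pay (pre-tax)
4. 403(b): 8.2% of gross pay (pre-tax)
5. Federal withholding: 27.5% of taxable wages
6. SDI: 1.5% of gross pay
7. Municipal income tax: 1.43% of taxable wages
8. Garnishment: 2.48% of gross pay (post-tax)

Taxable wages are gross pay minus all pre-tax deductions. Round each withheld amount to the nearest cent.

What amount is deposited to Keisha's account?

457(b) deferral: $2008.75 × 0.0348 = $69.90
403(b): $2008.75 × 0.082 = $164.72
Pre-tax total = $69.90 + $164.72 = $234.62
Taxable wages = $2008.75 − $234.62 = $1774.13
Federal withholding: $1774.13 × 0.275 = $487.89
State tax withheld: $1774.13 × 0.044 = $78.06
Municipal income tax: $1774.13 × 0.0143 = $25.37
SDI: $2008.75 × 0.015 = $30.13
Paid family leave insurance: $2008.75 × 0.008 = $16.07
Garnishment: $2008.75 × 0.0248 = $49.82
Total deductions = $69.90 + $164.72 + $487.89 + $78.06 + $25.37 + $30.13 + $16.07 + $49.82 = $921.96
Net pay = $2008.75 − $921.96 = $1086.79

$1086.79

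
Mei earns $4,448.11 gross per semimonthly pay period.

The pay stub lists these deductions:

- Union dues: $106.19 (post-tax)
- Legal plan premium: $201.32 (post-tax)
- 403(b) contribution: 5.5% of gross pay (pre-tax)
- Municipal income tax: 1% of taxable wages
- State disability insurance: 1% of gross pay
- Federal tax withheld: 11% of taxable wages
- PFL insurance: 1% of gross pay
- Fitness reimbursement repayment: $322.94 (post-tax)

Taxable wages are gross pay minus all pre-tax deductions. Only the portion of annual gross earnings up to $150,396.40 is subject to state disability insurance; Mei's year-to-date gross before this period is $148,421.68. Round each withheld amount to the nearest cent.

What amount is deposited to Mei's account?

$3,004.37

403(b) contribution: $4,448.11 × 0.055 = $244.65
Taxable wages = $4,448.11 − $244.65 = $4,203.46
Federal tax withheld: $4,203.46 × 0.11 = $462.38
Municipal income tax: $4,203.46 × 0.01 = $42.03
State disability insurance: only $150,396.40 − $148,421.68 = $1,974.72 of this check is subject → $1,974.72 × 0.01 = $19.75
PFL insurance: $4,448.11 × 0.01 = $44.48
Legal plan premium: $201.32
Union dues: $106.19
Fitness reimbursement repayment: $322.94
Total deductions = $244.65 + $462.38 + $42.03 + $19.75 + $44.48 + $201.32 + $106.19 + $322.94 = $1,443.74
Net pay = $4,448.11 − $1,443.74 = $3,004.37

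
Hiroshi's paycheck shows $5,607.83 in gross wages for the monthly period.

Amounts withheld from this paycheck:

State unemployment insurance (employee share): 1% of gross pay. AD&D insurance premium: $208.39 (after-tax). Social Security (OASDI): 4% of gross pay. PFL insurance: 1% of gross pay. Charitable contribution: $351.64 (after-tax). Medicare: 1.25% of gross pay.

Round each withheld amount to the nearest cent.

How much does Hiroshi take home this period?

$4,641.23

State unemployment insurance (employee share): $5,607.83 × 0.01 = $56.08
PFL insurance: $5,607.83 × 0.01 = $56.08
Social Security (OASDI): $5,607.83 × 0.04 = $224.31
Medicare: $5,607.83 × 0.0125 = $70.10
AD&D insurance premium: $208.39
Charitable contribution: $351.64
Total deductions = $56.08 + $56.08 + $224.31 + $70.10 + $208.39 + $351.64 = $966.60
Net pay = $5,607.83 − $966.60 = $4,641.23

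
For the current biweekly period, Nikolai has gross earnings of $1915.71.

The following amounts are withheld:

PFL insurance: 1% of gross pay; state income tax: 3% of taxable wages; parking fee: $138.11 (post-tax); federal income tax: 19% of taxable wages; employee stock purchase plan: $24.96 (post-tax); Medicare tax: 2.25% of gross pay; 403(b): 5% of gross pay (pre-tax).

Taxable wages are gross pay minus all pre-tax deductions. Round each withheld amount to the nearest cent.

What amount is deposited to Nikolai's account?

$1194.21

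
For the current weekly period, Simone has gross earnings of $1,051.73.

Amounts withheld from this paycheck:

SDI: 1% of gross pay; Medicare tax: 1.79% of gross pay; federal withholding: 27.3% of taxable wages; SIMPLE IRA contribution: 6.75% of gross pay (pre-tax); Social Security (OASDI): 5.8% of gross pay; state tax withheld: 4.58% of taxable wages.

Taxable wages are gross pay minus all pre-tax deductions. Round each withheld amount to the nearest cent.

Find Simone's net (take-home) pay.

$577.73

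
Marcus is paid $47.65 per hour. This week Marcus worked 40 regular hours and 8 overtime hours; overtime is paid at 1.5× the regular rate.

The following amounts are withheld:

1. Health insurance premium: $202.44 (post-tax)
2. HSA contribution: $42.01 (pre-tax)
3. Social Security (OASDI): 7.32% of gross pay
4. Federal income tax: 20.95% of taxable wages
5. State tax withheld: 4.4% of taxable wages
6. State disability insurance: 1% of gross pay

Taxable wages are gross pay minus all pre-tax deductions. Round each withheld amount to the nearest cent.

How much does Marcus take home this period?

$1,409.73

Regular pay: 40 × $47.65 = $1,906.00
Overtime pay: 8 × $47.65 × 1.5 = $571.80
Gross pay = $1,906.00 + $571.80 = $2,477.80
HSA contribution: $42.01
Taxable wages = $2,477.80 − $42.01 = $2,435.79
State tax withheld: $2,435.79 × 0.044 = $107.17
Federal income tax: $2,435.79 × 0.2095 = $510.30
State disability insurance: $2,477.80 × 0.01 = $24.78
Social Security (OASDI): $2,477.80 × 0.0732 = $181.37
Health insurance premium: $202.44
Total deductions = $42.01 + $107.17 + $510.30 + $24.78 + $181.37 + $202.44 = $1,068.07
Net pay = $2,477.80 − $1,068.07 = $1,409.73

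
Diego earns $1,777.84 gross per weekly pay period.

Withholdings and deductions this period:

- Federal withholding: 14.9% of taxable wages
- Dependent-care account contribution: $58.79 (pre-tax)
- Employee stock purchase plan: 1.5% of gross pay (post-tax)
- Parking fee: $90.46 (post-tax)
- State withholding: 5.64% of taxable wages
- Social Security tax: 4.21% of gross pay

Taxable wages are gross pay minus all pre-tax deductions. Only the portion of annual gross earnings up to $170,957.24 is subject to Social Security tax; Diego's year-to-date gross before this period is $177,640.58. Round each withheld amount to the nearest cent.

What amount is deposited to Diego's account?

Dependent-care account contribution: $58.79
Taxable wages = $1,777.84 − $58.79 = $1,719.05
Federal withholding: $1,719.05 × 0.149 = $256.14
State withholding: $1,719.05 × 0.0564 = $96.95
Social Security tax: annual cap $170,957.24 already reached (YTD $177,640.58), so $0.00
Employee stock purchase plan: $1,777.84 × 0.015 = $26.67
Parking fee: $90.46
Total deductions = $58.79 + $256.14 + $96.95 + $0.00 + $26.67 + $90.46 = $529.01
Net pay = $1,777.84 − $529.01 = $1,248.83

$1,248.83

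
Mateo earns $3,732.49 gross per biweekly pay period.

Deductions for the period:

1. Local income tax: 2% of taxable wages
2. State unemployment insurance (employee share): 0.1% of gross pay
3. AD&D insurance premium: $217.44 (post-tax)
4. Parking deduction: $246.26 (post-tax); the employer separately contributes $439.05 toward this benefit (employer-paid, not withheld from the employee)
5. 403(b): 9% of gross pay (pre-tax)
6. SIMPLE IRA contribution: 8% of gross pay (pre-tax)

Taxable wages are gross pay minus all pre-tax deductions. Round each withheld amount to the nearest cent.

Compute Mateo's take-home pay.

$2,568.58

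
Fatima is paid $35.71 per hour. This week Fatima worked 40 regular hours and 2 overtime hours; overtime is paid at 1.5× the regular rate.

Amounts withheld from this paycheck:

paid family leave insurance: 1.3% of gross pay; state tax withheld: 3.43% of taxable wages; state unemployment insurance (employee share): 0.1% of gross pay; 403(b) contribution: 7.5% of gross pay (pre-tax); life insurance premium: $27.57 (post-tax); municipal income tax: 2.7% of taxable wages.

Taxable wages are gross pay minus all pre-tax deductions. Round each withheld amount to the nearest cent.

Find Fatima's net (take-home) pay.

$1284.23

Regular pay: 40 × $35.71 = $1428.40
Overtime pay: 2 × $35.71 × 1.5 = $107.13
Gross pay = $1428.40 + $107.13 = $1535.53
403(b) contribution: $1535.53 × 0.075 = $115.16
Taxable wages = $1535.53 − $115.16 = $1420.37
State tax withheld: $1420.37 × 0.0343 = $48.72
Municipal income tax: $1420.37 × 0.027 = $38.35
Paid family leave insurance: $1535.53 × 0.013 = $19.96
State unemployment insurance (employee share): $1535.53 × 0.001 = $1.54
Life insurance premium: $27.57
Total deductions = $115.16 + $48.72 + $38.35 + $19.96 + $1.54 + $27.57 = $251.30
Net pay = $1535.53 − $251.30 = $1284.23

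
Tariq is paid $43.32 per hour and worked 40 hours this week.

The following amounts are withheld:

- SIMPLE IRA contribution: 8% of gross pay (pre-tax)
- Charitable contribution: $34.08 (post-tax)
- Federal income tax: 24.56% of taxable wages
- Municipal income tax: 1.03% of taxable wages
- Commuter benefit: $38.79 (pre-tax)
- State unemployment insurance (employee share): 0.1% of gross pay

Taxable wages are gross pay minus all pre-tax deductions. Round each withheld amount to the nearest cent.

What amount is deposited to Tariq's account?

Gross pay: 40 × $43.32 = $1,732.80
Commuter benefit: $38.79
SIMPLE IRA contribution: $1,732.80 × 0.08 = $138.62
Pre-tax total = $38.79 + $138.62 = $177.41
Taxable wages = $1,732.80 − $177.41 = $1,555.39
Federal income tax: $1,555.39 × 0.2456 = $382.00
Municipal income tax: $1,555.39 × 0.0103 = $16.02
State unemployment insurance (employee share): $1,732.80 × 0.001 = $1.73
Charitable contribution: $34.08
Total deductions = $38.79 + $138.62 + $382.00 + $16.02 + $1.73 + $34.08 = $611.24
Net pay = $1,732.80 − $611.24 = $1,121.56

$1,121.56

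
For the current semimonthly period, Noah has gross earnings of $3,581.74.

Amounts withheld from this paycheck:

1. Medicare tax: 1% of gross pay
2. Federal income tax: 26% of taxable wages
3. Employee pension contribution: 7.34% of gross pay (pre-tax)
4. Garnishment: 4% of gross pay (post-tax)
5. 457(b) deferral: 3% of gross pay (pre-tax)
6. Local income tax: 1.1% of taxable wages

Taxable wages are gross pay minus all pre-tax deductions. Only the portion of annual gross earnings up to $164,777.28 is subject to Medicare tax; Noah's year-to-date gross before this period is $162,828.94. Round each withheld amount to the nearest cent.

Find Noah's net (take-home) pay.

$2,178.35

457(b) deferral: $3,581.74 × 0.03 = $107.45
Employee pension contribution: $3,581.74 × 0.0734 = $262.90
Pre-tax total = $107.45 + $262.90 = $370.35
Taxable wages = $3,581.74 − $370.35 = $3,211.39
Local income tax: $3,211.39 × 0.011 = $35.33
Federal income tax: $3,211.39 × 0.26 = $834.96
Medicare tax: only $164,777.28 − $162,828.94 = $1,948.34 of this check is subject → $1,948.34 × 0.01 = $19.48
Garnishment: $3,581.74 × 0.04 = $143.27
Total deductions = $107.45 + $262.90 + $35.33 + $834.96 + $19.48 + $143.27 = $1,403.39
Net pay = $3,581.74 − $1,403.39 = $2,178.35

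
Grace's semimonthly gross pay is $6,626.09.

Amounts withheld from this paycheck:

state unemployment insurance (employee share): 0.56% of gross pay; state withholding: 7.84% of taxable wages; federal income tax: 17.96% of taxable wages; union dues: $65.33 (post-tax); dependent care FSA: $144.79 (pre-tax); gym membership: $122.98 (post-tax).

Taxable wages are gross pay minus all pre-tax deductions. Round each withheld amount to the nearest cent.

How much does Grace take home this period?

Dependent care FSA: $144.79
Taxable wages = $6,626.09 − $144.79 = $6,481.30
State withholding: $6,481.30 × 0.0784 = $508.13
Federal income tax: $6,481.30 × 0.1796 = $1,164.04
State unemployment insurance (employee share): $6,626.09 × 0.0056 = $37.11
Union dues: $65.33
Gym membership: $122.98
Total deductions = $144.79 + $508.13 + $1,164.04 + $37.11 + $65.33 + $122.98 = $2,042.38
Net pay = $6,626.09 − $2,042.38 = $4,583.71

$4,583.71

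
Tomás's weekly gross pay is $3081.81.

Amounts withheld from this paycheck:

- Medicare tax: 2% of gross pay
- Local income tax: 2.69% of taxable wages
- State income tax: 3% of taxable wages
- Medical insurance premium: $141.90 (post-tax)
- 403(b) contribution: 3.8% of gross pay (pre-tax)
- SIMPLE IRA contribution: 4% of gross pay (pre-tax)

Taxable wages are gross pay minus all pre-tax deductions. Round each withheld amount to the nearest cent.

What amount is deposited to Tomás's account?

SIMPLE IRA contribution: $3081.81 × 0.04 = $123.27
403(b) contribution: $3081.81 × 0.038 = $117.11
Pre-tax total = $123.27 + $117.11 = $240.38
Taxable wages = $3081.81 − $240.38 = $2841.43
State income tax: $2841.43 × 0.03 = $85.24
Local income tax: $2841.43 × 0.0269 = $76.43
Medicare tax: $3081.81 × 0.02 = $61.64
Medical insurance premium: $141.90
Total deductions = $123.27 + $117.11 + $85.24 + $76.43 + $61.64 + $141.90 = $605.59
Net pay = $3081.81 − $605.59 = $2476.22

$2476.22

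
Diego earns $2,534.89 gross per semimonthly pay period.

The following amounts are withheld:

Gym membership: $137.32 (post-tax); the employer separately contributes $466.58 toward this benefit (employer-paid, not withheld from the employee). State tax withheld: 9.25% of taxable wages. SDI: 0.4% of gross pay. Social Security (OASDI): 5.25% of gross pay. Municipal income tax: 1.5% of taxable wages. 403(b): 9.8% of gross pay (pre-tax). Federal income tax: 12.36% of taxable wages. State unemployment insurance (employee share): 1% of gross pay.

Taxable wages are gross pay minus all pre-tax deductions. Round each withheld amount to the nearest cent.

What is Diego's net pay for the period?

403(b): $2,534.89 × 0.098 = $248.42
Taxable wages = $2,534.89 − $248.42 = $2,286.47
State tax withheld: $2,286.47 × 0.0925 = $211.50
Federal income tax: $2,286.47 × 0.1236 = $282.61
Municipal income tax: $2,286.47 × 0.015 = $34.30
SDI: $2,534.89 × 0.004 = $10.14
Social Security (OASDI): $2,534.89 × 0.0525 = $133.08
State unemployment insurance (employee share): $2,534.89 × 0.01 = $25.35
Gym membership: $137.32
(Employer's $466.58 toward gym membership is not withheld from the employee.)
Total deductions = $248.42 + $211.50 + $282.61 + $34.30 + $10.14 + $133.08 + $25.35 + $137.32 = $1,082.72
Net pay = $2,534.89 − $1,082.72 = $1,452.17

$1,452.17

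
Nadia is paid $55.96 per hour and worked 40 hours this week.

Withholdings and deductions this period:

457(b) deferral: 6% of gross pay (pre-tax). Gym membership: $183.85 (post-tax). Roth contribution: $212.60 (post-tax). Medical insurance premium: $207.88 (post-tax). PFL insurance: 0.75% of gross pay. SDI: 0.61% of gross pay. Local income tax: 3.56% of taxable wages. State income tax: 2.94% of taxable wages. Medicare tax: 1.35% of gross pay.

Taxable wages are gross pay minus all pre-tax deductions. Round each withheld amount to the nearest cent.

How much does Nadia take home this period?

$1,302.34

Gross pay: 40 × $55.96 = $2,238.40
457(b) deferral: $2,238.40 × 0.06 = $134.30
Taxable wages = $2,238.40 − $134.30 = $2,104.10
Local income tax: $2,104.10 × 0.0356 = $74.91
State income tax: $2,104.10 × 0.0294 = $61.86
PFL insurance: $2,238.40 × 0.0075 = $16.79
SDI: $2,238.40 × 0.0061 = $13.65
Medicare tax: $2,238.40 × 0.0135 = $30.22
Medical insurance premium: $207.88
Gym membership: $183.85
Roth contribution: $212.60
Total deductions = $134.30 + $74.91 + $61.86 + $16.79 + $13.65 + $30.22 + $207.88 + $183.85 + $212.60 = $936.06
Net pay = $2,238.40 − $936.06 = $1,302.34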